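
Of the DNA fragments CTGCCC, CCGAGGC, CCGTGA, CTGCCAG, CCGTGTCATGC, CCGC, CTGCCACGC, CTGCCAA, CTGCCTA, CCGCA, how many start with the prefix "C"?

Filter for entries beginning with "C":
Matches: "CCGAGGC", "CCGC", "CCGCA", "CCGTGA", "CCGTGTCATGC", "CTGCCAA", "CTGCCACGC", "CTGCCAG", "CTGCCC", "CTGCCTA"
Count: 10

10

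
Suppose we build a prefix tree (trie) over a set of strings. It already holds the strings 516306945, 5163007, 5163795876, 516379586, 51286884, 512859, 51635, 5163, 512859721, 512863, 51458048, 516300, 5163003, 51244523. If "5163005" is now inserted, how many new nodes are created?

The longest prefix of "5163005" already in the trie is "516300" (length 6).
New nodes needed: |"5163005"| − 6 = 7 − 6 = 1.

1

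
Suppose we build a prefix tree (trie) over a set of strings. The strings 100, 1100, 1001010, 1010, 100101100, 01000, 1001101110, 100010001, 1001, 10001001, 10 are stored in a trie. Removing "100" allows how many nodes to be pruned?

A node on "100"'s path can go only if nothing else ends at it or branches off below it.
Every node on "100" is still needed (e.g. by "1001010"), so nothing is freed.
Nodes removed: 0

0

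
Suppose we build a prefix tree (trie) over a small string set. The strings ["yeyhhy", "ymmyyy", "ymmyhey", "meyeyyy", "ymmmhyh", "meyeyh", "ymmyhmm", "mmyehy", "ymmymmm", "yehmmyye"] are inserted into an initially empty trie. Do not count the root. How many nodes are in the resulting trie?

42

Trace insertions, counting only characters that open a new branch:
  "yeyhhy" → 6 new (y, e, y, h, h, y)
  "ymmyyy" → prefix "y" already present; 5 new (m, m, y, y, y)
  "ymmyhey" → prefix "ymmy" already present; 3 new (h, e, y)
  "meyeyyy" → 7 new (m, e, y, e, y, y, y)
  "ymmmhyh" → prefix "ymm" already present; 4 new (m, h, y, h)
  "meyeyh" → prefix "meyey" already present; 1 new (h)
  "ymmyhmm" → prefix "ymmyh" already present; 2 new (m, m)
  "mmyehy" → prefix "m" already present; 5 new (m, y, e, h, y)
  "ymmymmm" → prefix "ymmy" already present; 3 new (m, m, m)
  "yehmmyye" → prefix "ye" already present; 6 new (h, m, m, y, y, e)
Total nodes = 6 + 5 + 3 + 7 + 4 + 1 + 2 + 5 + 3 + 6 = 42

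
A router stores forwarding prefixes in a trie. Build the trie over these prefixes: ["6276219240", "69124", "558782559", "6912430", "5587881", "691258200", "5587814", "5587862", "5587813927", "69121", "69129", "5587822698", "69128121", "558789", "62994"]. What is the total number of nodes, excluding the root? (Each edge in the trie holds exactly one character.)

Insert word by word; a character creates a node only if that edge doesn't already exist:
  "6276219240" → 10 new (6, 2, 7, 6, 2, 1, 9, 2, 4, 0)
  "69124" → prefix "6" already present; 4 new (9, 1, 2, 4)
  "558782559" → 9 new (5, 5, 8, 7, 8, 2, 5, 5, 9)
  "6912430" → prefix "69124" already present; 2 new (3, 0)
  "5587881" → prefix "55878" already present; 2 new (8, 1)
  "691258200" → prefix "6912" already present; 5 new (5, 8, 2, 0, 0)
  "5587814" → prefix "55878" already present; 2 new (1, 4)
  "5587862" → prefix "55878" already present; 2 new (6, 2)
  "5587813927" → prefix "558781" already present; 4 new (3, 9, 2, 7)
  "69121" → prefix "6912" already present; 1 new (1)
  "69129" → prefix "6912" already present; 1 new (9)
  "5587822698" → prefix "558782" already present; 4 new (2, 6, 9, 8)
  "69128121" → prefix "6912" already present; 4 new (8, 1, 2, 1)
  "558789" → prefix "55878" already present; 1 new (9)
  "62994" → prefix "62" already present; 3 new (9, 9, 4)
Total nodes = 10 + 4 + 9 + 2 + 2 + 5 + 2 + 2 + 4 + 1 + 1 + 4 + 4 + 1 + 3 = 54

54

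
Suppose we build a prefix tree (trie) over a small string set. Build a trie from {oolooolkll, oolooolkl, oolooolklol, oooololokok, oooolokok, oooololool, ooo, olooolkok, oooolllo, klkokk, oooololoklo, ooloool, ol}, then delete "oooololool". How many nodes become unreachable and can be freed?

2

Walk "oooololool" from the leaf back toward the root, removing each node that no remaining word uses.
The suffix "ol" (2 nodes) is used only by "oooololool"; the node for "oooololo" still has the child "k", so pruning stops there.
Nodes removed: 2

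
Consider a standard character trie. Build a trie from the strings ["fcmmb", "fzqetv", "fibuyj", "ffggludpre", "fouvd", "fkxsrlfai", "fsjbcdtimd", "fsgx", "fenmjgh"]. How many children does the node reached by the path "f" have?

8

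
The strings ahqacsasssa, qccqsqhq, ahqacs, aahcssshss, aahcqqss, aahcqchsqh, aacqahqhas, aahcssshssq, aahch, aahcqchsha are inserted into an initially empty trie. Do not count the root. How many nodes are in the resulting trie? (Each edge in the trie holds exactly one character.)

Count nodes per top-level branch (shared prefixes stored once):
  'a'-branch (aacqahqhas, aahch, aahcqchsha, aahcqchsqh, aahcqqss, aahcssshss, aahcssshssq, ahqacs, ahqacsasssa): 41 nodes
  'q'-branch (qccqsqhq): 8 nodes
Sum: 49

49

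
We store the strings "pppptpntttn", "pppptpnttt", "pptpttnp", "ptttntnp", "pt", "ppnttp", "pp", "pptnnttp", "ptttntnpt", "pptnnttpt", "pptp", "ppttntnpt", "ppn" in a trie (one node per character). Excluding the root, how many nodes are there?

41

Trace insertions, counting only characters that open a new branch:
  "pppptpntttn" → 11 new (p, p, p, p, t, p, n, t, t, t, n)
  "pppptpnttt" → prefix "pppptpnttt" already present; 0 new (none)
  "pptpttnp" → prefix "pp" already present; 6 new (t, p, t, t, n, p)
  "ptttntnp" → prefix "p" already present; 7 new (t, t, t, n, t, n, p)
  "pt" → prefix "pt" already present; 0 new (none)
  "ppnttp" → prefix "pp" already present; 4 new (n, t, t, p)
  "pp" → prefix "pp" already present; 0 new (none)
  "pptnnttp" → prefix "ppt" already present; 5 new (n, n, t, t, p)
  "ptttntnpt" → prefix "ptttntnp" already present; 1 new (t)
  "pptnnttpt" → prefix "pptnnttp" already present; 1 new (t)
  "pptp" → prefix "pptp" already present; 0 new (none)
  "ppttntnpt" → prefix "ppt" already present; 6 new (t, n, t, n, p, t)
  "ppn" → prefix "ppn" already present; 0 new (none)
Total nodes = 11 + 0 + 6 + 7 + 0 + 4 + 0 + 5 + 1 + 1 + 0 + 6 + 0 = 41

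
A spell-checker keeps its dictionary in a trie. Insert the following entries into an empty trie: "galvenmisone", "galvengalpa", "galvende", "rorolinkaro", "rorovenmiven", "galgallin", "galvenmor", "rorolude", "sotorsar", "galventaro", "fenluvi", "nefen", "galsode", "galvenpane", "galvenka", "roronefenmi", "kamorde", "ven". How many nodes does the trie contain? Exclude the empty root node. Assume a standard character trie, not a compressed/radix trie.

Count nodes per top-level branch (shared prefixes stored once):
  'f'-branch (fenluvi): 7 nodes
  'g'-branch (galgallin, galsode, galvende, galvengalpa, galvenka, galvenmisone, galvenmor, galvenpane, galventaro): 41 nodes
  'k'-branch (kamorde): 7 nodes
  'n'-branch (nefen): 5 nodes
  'r'-branch (rorolinkaro, rorolude, roronefenmi, rorovenmiven): 29 nodes
  's'-branch (sotorsar): 8 nodes
  'v'-branch (ven): 3 nodes
Sum: 100

100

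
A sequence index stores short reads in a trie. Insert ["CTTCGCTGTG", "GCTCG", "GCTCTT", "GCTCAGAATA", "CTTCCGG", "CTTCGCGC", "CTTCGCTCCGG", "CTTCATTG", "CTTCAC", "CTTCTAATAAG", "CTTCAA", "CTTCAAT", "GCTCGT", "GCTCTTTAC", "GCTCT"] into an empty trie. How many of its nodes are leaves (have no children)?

11

Leaves are exactly the stored words that no other stored word extends.
Those words: "CTTCAAT", "CTTCAC", "CTTCATTG", "CTTCCGG", "CTTCGCGC", "CTTCGCTCCGG", "CTTCGCTGTG", "CTTCTAATAAG", "GCTCAGAATA", "GCTCGT", "GCTCTTTAC"
Leaf count: 11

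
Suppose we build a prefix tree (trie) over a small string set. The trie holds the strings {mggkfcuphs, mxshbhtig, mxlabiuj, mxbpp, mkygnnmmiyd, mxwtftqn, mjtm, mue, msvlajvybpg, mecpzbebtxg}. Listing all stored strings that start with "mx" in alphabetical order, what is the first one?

mxbpp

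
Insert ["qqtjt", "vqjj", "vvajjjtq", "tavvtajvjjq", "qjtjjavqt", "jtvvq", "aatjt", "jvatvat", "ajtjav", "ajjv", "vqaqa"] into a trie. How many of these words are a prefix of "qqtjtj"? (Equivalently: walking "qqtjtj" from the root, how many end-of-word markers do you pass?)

1

Traverse "qqtjtj" character by character; count nodes along the way that are marked as word ends.
Prefixes of the query that are stored words: "qqtjt"
Count: 1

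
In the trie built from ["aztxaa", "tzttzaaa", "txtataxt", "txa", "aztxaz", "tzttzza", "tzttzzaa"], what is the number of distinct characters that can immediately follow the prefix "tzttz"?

Follow the path "tzttz" to its node, then look at its outgoing edges.
Characters that immediately follow "tzttz" among the stored strings: {a, z}.
That node has 2 child edges.

2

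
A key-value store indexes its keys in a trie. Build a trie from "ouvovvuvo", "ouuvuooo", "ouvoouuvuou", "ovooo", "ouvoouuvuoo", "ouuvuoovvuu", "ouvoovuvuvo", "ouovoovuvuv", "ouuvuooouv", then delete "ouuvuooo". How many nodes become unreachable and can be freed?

0

A node on "ouuvuooo"'s path can go only if nothing else ends at it or branches off below it.
Every node on "ouuvuooo" is still needed (e.g. by "ouuvuooouv"), so nothing is freed.
Nodes removed: 0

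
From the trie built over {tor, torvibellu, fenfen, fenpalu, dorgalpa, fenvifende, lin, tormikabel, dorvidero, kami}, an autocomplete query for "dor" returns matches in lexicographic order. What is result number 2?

dorvidero

Words with prefix "dor", in lexicographic order: "dorgalpa", "dorvidero"
The 2nd is dorvidero.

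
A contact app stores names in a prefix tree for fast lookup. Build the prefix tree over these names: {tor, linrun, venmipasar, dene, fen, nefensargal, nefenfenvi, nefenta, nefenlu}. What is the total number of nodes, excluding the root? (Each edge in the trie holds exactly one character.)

46

Insert word by word; a character creates a node only if that edge doesn't already exist:
  "tor" → 3 new (t, o, r)
  "linrun" → 6 new (l, i, n, r, u, n)
  "venmipasar" → 10 new (v, e, n, m, i, p, a, s, a, r)
  "dene" → 4 new (d, e, n, e)
  "fen" → 3 new (f, e, n)
  "nefensargal" → 11 new (n, e, f, e, n, s, a, r, g, a, l)
  "nefenfenvi" → prefix "nefen" already present; 5 new (f, e, n, v, i)
  "nefenta" → prefix "nefen" already present; 2 new (t, a)
  "nefenlu" → prefix "nefen" already present; 2 new (l, u)
Total nodes = 3 + 6 + 10 + 4 + 3 + 11 + 5 + 2 + 2 = 46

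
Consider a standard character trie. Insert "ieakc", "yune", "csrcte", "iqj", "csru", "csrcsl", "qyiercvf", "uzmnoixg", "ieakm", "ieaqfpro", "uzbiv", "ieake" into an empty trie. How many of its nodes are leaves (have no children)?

12

A leaf is a node with no children — equivalently, the end of a word that is not a proper prefix of any other stored word.
Those words: "csrcsl", "csrcte", "csru", "ieakc", "ieake", "ieakm", "ieaqfpro", "iqj", "qyiercvf", "uzbiv", "uzmnoixg", "yune"
Leaf count: 12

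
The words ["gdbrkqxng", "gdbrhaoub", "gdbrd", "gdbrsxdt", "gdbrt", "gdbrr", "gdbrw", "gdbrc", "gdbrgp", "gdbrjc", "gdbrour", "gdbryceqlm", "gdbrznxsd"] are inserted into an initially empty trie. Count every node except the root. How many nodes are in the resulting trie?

41

For each word, the new-node count is its length minus the longest prefix already in the trie:
  "gdbrkqxng" → 9 new (g, d, b, r, k, q, x, n, g)
  "gdbrhaoub" → prefix "gdbr" already present; 5 new (h, a, o, u, b)
  "gdbrd" → prefix "gdbr" already present; 1 new (d)
  "gdbrsxdt" → prefix "gdbr" already present; 4 new (s, x, d, t)
  "gdbrt" → prefix "gdbr" already present; 1 new (t)
  "gdbrr" → prefix "gdbr" already present; 1 new (r)
  "gdbrw" → prefix "gdbr" already present; 1 new (w)
  "gdbrc" → prefix "gdbr" already present; 1 new (c)
  "gdbrgp" → prefix "gdbr" already present; 2 new (g, p)
  "gdbrjc" → prefix "gdbr" already present; 2 new (j, c)
  "gdbrour" → prefix "gdbr" already present; 3 new (o, u, r)
  "gdbryceqlm" → prefix "gdbr" already present; 6 new (y, c, e, q, l, m)
  "gdbrznxsd" → prefix "gdbr" already present; 5 new (z, n, x, s, d)
Total nodes = 9 + 5 + 1 + 4 + 1 + 1 + 1 + 1 + 2 + 2 + 3 + 6 + 5 = 41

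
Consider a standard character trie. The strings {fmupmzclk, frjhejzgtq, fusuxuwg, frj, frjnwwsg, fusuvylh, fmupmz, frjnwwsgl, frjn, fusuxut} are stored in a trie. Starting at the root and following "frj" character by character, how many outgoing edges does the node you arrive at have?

2

Walk "frj" from the root, arriving at one node.
Characters that immediately follow "frj" among the stored strings: {h, n}.
That node has 2 child edges.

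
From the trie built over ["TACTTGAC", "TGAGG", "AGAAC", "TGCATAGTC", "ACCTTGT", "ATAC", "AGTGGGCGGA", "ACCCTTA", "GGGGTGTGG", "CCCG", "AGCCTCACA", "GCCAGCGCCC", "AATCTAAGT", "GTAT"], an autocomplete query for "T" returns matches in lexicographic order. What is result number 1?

Filter for "T…" and sort: "TACTTGAC", "TGAGG", "TGCATAGTC"
The 1st is TACTTGAC.

TACTTGAC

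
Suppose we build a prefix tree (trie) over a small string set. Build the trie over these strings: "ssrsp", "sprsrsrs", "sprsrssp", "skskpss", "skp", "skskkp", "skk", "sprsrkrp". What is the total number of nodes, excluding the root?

27

Trie structure (* marks end of a word):
(root)
└─ s
   ├─ k
   │  ├─ k *
   │  ├─ p *
   │  └─ s
   │     └─ k
   │        ├─ k
   │        │  └─ p *
   │        └─ p
   │           └─ s
   │              └─ s *
   ├─ p
   │  └─ r
   │     └─ s
   │        └─ r
   │           ├─ k
   │           │  └─ r
   │           │     └─ p *
   │           └─ s
   │              ├─ r
   │              │  └─ s *
   │              └─ s
   │                 └─ p *
   └─ s
      └─ r
         └─ s
            └─ p *
Counting every labelled node above: 27.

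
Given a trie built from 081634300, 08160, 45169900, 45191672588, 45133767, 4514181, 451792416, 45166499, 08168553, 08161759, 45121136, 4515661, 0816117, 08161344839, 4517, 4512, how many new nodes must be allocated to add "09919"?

"0" is already a path in the trie; the remaining "9919" must be added.
Each of the 4 remaining characters creates one node.

4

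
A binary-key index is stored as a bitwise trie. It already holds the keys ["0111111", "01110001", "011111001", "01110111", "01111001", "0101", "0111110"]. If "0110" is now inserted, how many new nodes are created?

Walking "0110" from the root, the first 3 characters ("011") follow existing edges; "0" is the first miss.
Each of the 1 remaining characters creates one node.

1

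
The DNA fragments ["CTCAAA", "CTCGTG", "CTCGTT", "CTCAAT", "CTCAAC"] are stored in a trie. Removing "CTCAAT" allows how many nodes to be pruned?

1

Walk "CTCAAT" from the leaf back toward the root, removing each node that no remaining word uses.
The suffix "T" (1 node) is used only by "CTCAAT"; the node for "CTCAA" still has the child "A", so pruning stops there.
Nodes removed: 1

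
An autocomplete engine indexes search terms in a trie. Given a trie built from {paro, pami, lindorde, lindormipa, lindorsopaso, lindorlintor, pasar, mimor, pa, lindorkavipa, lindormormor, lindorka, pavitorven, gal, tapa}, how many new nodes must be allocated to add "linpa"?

Walking "linpa" from the root, the first 3 characters ("lin") follow existing edges; "p" is the first miss.
So 5 − 3 = 2 new nodes.

2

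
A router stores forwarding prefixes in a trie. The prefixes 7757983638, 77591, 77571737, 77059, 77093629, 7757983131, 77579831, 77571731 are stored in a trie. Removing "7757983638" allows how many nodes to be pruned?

3

After clearing the end-marker at "7757983638", prune upward until reaching a node still needed by another word.
The suffix "638" (3 nodes) is used only by "7757983638"; the node for "7757983" still has the child "1", so pruning stops there.
Nodes removed: 3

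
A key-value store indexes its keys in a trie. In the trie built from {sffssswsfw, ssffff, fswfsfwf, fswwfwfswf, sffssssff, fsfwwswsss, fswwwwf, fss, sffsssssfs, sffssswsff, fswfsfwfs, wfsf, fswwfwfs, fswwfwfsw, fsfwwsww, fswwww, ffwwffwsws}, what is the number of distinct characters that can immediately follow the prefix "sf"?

1

The children of the "sf" node are the distinct next characters among strings starting with "sf".
Distinct next characters after "sf": f.
That node has 1 child edge.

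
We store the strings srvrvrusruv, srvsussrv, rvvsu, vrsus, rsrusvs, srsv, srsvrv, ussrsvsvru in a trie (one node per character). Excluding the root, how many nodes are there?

Insert word by word; a character creates a node only if that edge doesn't already exist:
  "srvrvrusruv" → 11 new (s, r, v, r, v, r, u, s, r, u, v)
  "srvsussrv" → prefix "srv" already present; 6 new (s, u, s, s, r, v)
  "rvvsu" → 5 new (r, v, v, s, u)
  "vrsus" → 5 new (v, r, s, u, s)
  "rsrusvs" → prefix "r" already present; 6 new (s, r, u, s, v, s)
  "srsv" → prefix "sr" already present; 2 new (s, v)
  "srsvrv" → prefix "srsv" already present; 2 new (r, v)
  "ussrsvsvru" → 10 new (u, s, s, r, s, v, s, v, r, u)
Total nodes = 11 + 6 + 5 + 5 + 6 + 2 + 2 + 10 = 47

47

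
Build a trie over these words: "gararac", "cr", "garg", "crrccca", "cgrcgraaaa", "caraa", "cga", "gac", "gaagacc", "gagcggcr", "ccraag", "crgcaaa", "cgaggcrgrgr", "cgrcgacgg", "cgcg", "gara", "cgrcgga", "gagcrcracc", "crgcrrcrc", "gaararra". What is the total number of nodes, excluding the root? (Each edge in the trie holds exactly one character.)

83

Trace insertions, counting only characters that open a new branch:
  "gararac" → 7 new (g, a, r, a, r, a, c)
  "cr" → 2 new (c, r)
  "garg" → prefix "gar" already present; 1 new (g)
  "crrccca" → prefix "cr" already present; 5 new (r, c, c, c, a)
  "cgrcgraaaa" → prefix "c" already present; 9 new (g, r, c, g, r, a, a, a, a)
  "caraa" → prefix "c" already present; 4 new (a, r, a, a)
  "cga" → prefix "cg" already present; 1 new (a)
  "gac" → prefix "ga" already present; 1 new (c)
  "gaagacc" → prefix "ga" already present; 5 new (a, g, a, c, c)
  "gagcggcr" → prefix "ga" already present; 6 new (g, c, g, g, c, r)
  "ccraag" → prefix "c" already present; 5 new (c, r, a, a, g)
  "crgcaaa" → prefix "cr" already present; 5 new (g, c, a, a, a)
  "cgaggcrgrgr" → prefix "cga" already present; 8 new (g, g, c, r, g, r, g, r)
  "cgrcgacgg" → prefix "cgrcg" already present; 4 new (a, c, g, g)
  "cgcg" → prefix "cg" already present; 2 new (c, g)
  "gara" → prefix "gara" already present; 0 new (none)
  "cgrcgga" → prefix "cgrcg" already present; 2 new (g, a)
  "gagcrcracc" → prefix "gagc" already present; 6 new (r, c, r, a, c, c)
  "crgcrrcrc" → prefix "crgc" already present; 5 new (r, r, c, r, c)
  "gaararra" → prefix "gaa" already present; 5 new (r, a, r, r, a)
Total nodes = 7 + 2 + 1 + 5 + 9 + 4 + 1 + 1 + 5 + 6 + 5 + 5 + 8 + 4 + 2 + 0 + 2 + 6 + 5 + 5 = 83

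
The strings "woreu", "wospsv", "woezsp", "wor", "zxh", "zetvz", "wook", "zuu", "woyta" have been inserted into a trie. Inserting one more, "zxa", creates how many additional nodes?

Walking "zxa" from the root, the first 2 characters ("zx") follow existing edges; "a" is the first miss.
So 3 − 2 = 1 new nodes.

1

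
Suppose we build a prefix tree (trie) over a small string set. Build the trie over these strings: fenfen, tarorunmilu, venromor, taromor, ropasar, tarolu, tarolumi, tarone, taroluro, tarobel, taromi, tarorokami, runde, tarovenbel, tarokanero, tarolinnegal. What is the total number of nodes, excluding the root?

75

Insert word by word; a character creates a node only if that edge doesn't already exist:
  "fenfen" → 6 new (f, e, n, f, e, n)
  "tarorunmilu" → 11 new (t, a, r, o, r, u, n, m, i, l, u)
  "venromor" → 8 new (v, e, n, r, o, m, o, r)
  "taromor" → prefix "taro" already present; 3 new (m, o, r)
  "ropasar" → 7 new (r, o, p, a, s, a, r)
  "tarolu" → prefix "taro" already present; 2 new (l, u)
  "tarolumi" → prefix "tarolu" already present; 2 new (m, i)
  "tarone" → prefix "taro" already present; 2 new (n, e)
  "taroluro" → prefix "tarolu" already present; 2 new (r, o)
  "tarobel" → prefix "taro" already present; 3 new (b, e, l)
  "taromi" → prefix "tarom" already present; 1 new (i)
  "tarorokami" → prefix "taror" already present; 5 new (o, k, a, m, i)
  "runde" → prefix "r" already present; 4 new (u, n, d, e)
  "tarovenbel" → prefix "taro" already present; 6 new (v, e, n, b, e, l)
  "tarokanero" → prefix "taro" already present; 6 new (k, a, n, e, r, o)
  "tarolinnegal" → prefix "tarol" already present; 7 new (i, n, n, e, g, a, l)
Total nodes = 6 + 11 + 8 + 3 + 7 + 2 + 2 + 2 + 2 + 3 + 1 + 5 + 4 + 6 + 6 + 7 = 75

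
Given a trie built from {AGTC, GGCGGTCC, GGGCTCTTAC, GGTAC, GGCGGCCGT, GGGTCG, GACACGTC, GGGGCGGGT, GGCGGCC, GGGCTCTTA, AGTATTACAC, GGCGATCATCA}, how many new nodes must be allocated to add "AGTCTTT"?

The longest prefix of "AGTCTTT" already in the trie is "AGTC" (length 4).
Each of the 3 remaining characters creates one node.

3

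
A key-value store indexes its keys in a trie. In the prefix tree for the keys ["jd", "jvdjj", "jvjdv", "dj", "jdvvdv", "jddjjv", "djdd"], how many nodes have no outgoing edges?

5

A leaf is a node with no children — equivalently, the end of a word that is not a proper prefix of any other stored word.
Those words: "djdd", "jddjjv", "jdvvdv", "jvdjj", "jvjdv"
Leaf count: 5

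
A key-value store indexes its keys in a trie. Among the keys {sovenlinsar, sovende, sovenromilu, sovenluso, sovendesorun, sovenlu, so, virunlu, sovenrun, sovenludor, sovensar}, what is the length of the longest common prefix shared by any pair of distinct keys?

7

Look for the deepest trie node that still has at least two words in its subtree.
e.g. "sovende" and "sovendesorun" share the prefix "sovende" of length 7; no pair shares a longer one.
Longest shared-prefix length: 7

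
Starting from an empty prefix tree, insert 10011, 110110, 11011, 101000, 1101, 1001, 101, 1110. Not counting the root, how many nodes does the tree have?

Trie structure (* marks end of a word):
(root)
└─ 1
   ├─ 0
   │  ├─ 0
   │  │  └─ 1 *
   │  │     └─ 1 *
   │  └─ 1 *
   │     └─ 0
   │        └─ 0
   │           └─ 0 *
   └─ 1
      ├─ 0
      │  └─ 1 *
      │     └─ 1 *
      │        └─ 0 *
      └─ 1
         └─ 0 *
Counting every labelled node above: 16.

16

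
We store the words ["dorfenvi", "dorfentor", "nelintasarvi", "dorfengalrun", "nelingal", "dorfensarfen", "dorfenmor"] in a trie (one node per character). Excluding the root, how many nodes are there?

Insert word by word; a character creates a node only if that edge doesn't already exist:
  "dorfenvi" → 8 new (d, o, r, f, e, n, v, i)
  "dorfentor" → prefix "dorfen" already present; 3 new (t, o, r)
  "nelintasarvi" → 12 new (n, e, l, i, n, t, a, s, a, r, v, i)
  "dorfengalrun" → prefix "dorfen" already present; 6 new (g, a, l, r, u, n)
  "nelingal" → prefix "nelin" already present; 3 new (g, a, l)
  "dorfensarfen" → prefix "dorfen" already present; 6 new (s, a, r, f, e, n)
  "dorfenmor" → prefix "dorfen" already present; 3 new (m, o, r)
Total nodes = 8 + 3 + 12 + 6 + 3 + 6 + 3 = 41

41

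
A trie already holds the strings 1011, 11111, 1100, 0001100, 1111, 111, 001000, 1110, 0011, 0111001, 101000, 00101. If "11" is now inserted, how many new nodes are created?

"11" is already a full path in the trie; only an end-marker is added.
No new nodes are needed: 0.

0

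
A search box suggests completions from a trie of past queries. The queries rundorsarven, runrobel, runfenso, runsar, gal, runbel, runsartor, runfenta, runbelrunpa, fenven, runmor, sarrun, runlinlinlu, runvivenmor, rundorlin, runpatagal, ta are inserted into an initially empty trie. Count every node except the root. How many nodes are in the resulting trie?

For each word, the new-node count is its length minus the longest prefix already in the trie:
  "rundorsarven" → 12 new (r, u, n, d, o, r, s, a, r, v, e, n)
  "runrobel" → prefix "run" already present; 5 new (r, o, b, e, l)
  "runfenso" → prefix "run" already present; 5 new (f, e, n, s, o)
  "runsar" → prefix "run" already present; 3 new (s, a, r)
  "gal" → 3 new (g, a, l)
  "runbel" → prefix "run" already present; 3 new (b, e, l)
  "runsartor" → prefix "runsar" already present; 3 new (t, o, r)
  "runfenta" → prefix "runfen" already present; 2 new (t, a)
  "runbelrunpa" → prefix "runbel" already present; 5 new (r, u, n, p, a)
  "fenven" → 6 new (f, e, n, v, e, n)
  "runmor" → prefix "run" already present; 3 new (m, o, r)
  "sarrun" → 6 new (s, a, r, r, u, n)
  "runlinlinlu" → prefix "run" already present; 8 new (l, i, n, l, i, n, l, u)
  "runvivenmor" → prefix "run" already present; 8 new (v, i, v, e, n, m, o, r)
  "rundorlin" → prefix "rundor" already present; 3 new (l, i, n)
  "runpatagal" → prefix "run" already present; 7 new (p, a, t, a, g, a, l)
  "ta" → 2 new (t, a)
Total nodes = 12 + 5 + 5 + 3 + 3 + 3 + 3 + 2 + 5 + 6 + 3 + 6 + 8 + 8 + 3 + 7 + 2 = 84

84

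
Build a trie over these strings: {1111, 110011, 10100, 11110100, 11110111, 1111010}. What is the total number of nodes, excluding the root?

18

Trace insertions, counting only characters that open a new branch:
  "1111" → 4 new (1, 1, 1, 1)
  "110011" → prefix "11" already present; 4 new (0, 0, 1, 1)
  "10100" → prefix "1" already present; 4 new (0, 1, 0, 0)
  "11110100" → prefix "1111" already present; 4 new (0, 1, 0, 0)
  "11110111" → prefix "111101" already present; 2 new (1, 1)
  "1111010" → prefix "1111010" already present; 0 new (none)
Total nodes = 4 + 4 + 4 + 4 + 2 + 0 = 18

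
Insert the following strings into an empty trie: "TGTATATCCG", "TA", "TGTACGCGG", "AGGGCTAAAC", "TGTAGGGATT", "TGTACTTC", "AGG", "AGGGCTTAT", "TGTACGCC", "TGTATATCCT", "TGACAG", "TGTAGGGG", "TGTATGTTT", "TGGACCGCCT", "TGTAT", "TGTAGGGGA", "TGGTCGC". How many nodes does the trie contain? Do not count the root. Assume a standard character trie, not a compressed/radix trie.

62

Insert word by word; a character creates a node only if that edge doesn't already exist:
  "TGTATATCCG" → 10 new (T, G, T, A, T, A, T, C, C, G)
  "TA" → prefix "T" already present; 1 new (A)
  "TGTACGCGG" → prefix "TGTA" already present; 5 new (C, G, C, G, G)
  "AGGGCTAAAC" → 10 new (A, G, G, G, C, T, A, A, A, C)
  "TGTAGGGATT" → prefix "TGTA" already present; 6 new (G, G, G, A, T, T)
  "TGTACTTC" → prefix "TGTAC" already present; 3 new (T, T, C)
  "AGG" → prefix "AGG" already present; 0 new (none)
  "AGGGCTTAT" → prefix "AGGGCT" already present; 3 new (T, A, T)
  "TGTACGCC" → prefix "TGTACGC" already present; 1 new (C)
  "TGTATATCCT" → prefix "TGTATATCC" already present; 1 new (T)
  "TGACAG" → prefix "TG" already present; 4 new (A, C, A, G)
  "TGTAGGGG" → prefix "TGTAGGG" already present; 1 new (G)
  "TGTATGTTT" → prefix "TGTAT" already present; 4 new (G, T, T, T)
  "TGGACCGCCT" → prefix "TG" already present; 8 new (G, A, C, C, G, C, C, T)
  "TGTAT" → prefix "TGTAT" already present; 0 new (none)
  "TGTAGGGGA" → prefix "TGTAGGGG" already present; 1 new (A)
  "TGGTCGC" → prefix "TGG" already present; 4 new (T, C, G, C)
Total nodes = 10 + 1 + 5 + 10 + 6 + 3 + 0 + 3 + 1 + 1 + 4 + 1 + 4 + 8 + 0 + 1 + 4 = 62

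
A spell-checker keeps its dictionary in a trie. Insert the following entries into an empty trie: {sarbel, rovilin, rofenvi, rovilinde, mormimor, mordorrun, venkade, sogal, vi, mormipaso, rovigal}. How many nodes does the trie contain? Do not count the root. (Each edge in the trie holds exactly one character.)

For each word, the new-node count is its length minus the longest prefix already in the trie:
  "sarbel" → 6 new (s, a, r, b, e, l)
  "rovilin" → 7 new (r, o, v, i, l, i, n)
  "rofenvi" → prefix "ro" already present; 5 new (f, e, n, v, i)
  "rovilinde" → prefix "rovilin" already present; 2 new (d, e)
  "mormimor" → 8 new (m, o, r, m, i, m, o, r)
  "mordorrun" → prefix "mor" already present; 6 new (d, o, r, r, u, n)
  "venkade" → 7 new (v, e, n, k, a, d, e)
  "sogal" → prefix "s" already present; 4 new (o, g, a, l)
  "vi" → prefix "v" already present; 1 new (i)
  "mormipaso" → prefix "mormi" already present; 4 new (p, a, s, o)
  "rovigal" → prefix "rovi" already present; 3 new (g, a, l)
Total nodes = 6 + 7 + 5 + 2 + 8 + 6 + 7 + 4 + 1 + 4 + 3 = 53

53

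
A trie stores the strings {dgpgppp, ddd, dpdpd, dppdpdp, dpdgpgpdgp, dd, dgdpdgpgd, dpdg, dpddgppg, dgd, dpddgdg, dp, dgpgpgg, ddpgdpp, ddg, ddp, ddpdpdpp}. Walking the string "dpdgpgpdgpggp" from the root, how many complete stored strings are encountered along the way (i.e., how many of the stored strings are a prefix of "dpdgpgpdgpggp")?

3

Walk "dpdgpgpdgpggp" from the root; an end-of-word marker is hit whenever a stored word is a prefix of "dpdgpgpdgpggp".
Prefixes of the query that are stored words: "dp", "dpdg", "dpdgpgpdgp"
Count: 3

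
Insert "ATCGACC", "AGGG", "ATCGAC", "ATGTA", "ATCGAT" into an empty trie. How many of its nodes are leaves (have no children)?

4

A leaf is a node with no children — equivalently, the end of a word that is not a proper prefix of any other stored word.
Those words: "AGGG", "ATCGACC", "ATCGAT", "ATGTA"
Leaf count: 4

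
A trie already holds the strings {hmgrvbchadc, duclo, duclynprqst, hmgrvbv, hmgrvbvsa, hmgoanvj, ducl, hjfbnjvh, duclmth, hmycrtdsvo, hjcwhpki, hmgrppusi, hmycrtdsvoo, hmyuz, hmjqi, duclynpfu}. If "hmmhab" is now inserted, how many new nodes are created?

4

"hm" is already a path in the trie; the remaining "mhab" must be added.
So 6 − 2 = 4 new nodes.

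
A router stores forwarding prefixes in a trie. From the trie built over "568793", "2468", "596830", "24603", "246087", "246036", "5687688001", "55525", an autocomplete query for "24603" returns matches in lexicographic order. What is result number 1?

24603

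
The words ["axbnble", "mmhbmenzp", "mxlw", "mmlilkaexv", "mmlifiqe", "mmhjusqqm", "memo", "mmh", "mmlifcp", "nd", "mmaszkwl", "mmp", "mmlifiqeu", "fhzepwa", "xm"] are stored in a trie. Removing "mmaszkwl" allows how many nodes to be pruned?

After clearing the end-marker at "mmaszkwl", prune upward until reaching a node still needed by another word.
The suffix "aszkwl" (6 nodes) is used only by "mmaszkwl"; the node for "mm" still has the child "h", so pruning stops there.
Nodes removed: 6

6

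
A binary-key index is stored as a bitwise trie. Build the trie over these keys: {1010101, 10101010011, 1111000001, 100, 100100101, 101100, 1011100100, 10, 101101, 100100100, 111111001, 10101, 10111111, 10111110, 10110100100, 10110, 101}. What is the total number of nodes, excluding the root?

Trace insertions, counting only characters that open a new branch:
  "1010101" → 7 new (1, 0, 1, 0, 1, 0, 1)
  "10101010011" → prefix "1010101" already present; 4 new (0, 0, 1, 1)
  "1111000001" → prefix "1" already present; 9 new (1, 1, 1, 0, 0, 0, 0, 0, 1)
  "100" → prefix "10" already present; 1 new (0)
  "100100101" → prefix "100" already present; 6 new (1, 0, 0, 1, 0, 1)
  "101100" → prefix "101" already present; 3 new (1, 0, 0)
  "1011100100" → prefix "1011" already present; 6 new (1, 0, 0, 1, 0, 0)
  "10" → prefix "10" already present; 0 new (none)
  "101101" → prefix "10110" already present; 1 new (1)
  "100100100" → prefix "10010010" already present; 1 new (0)
  "111111001" → prefix "1111" already present; 5 new (1, 1, 0, 0, 1)
  "10101" → prefix "10101" already present; 0 new (none)
  "10111111" → prefix "10111" already present; 3 new (1, 1, 1)
  "10111110" → prefix "1011111" already present; 1 new (0)
  "10110100100" → prefix "101101" already present; 5 new (0, 0, 1, 0, 0)
  "10110" → prefix "10110" already present; 0 new (none)
  "101" → prefix "101" already present; 0 new (none)
Total nodes = 7 + 4 + 9 + 1 + 6 + 3 + 6 + 0 + 1 + 1 + 5 + 0 + 3 + 1 + 5 + 0 + 0 = 52

52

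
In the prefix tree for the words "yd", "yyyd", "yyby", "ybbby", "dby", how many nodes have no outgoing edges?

A leaf is a node with no children — equivalently, the end of a word that is not a proper prefix of any other stored word.
Those words: "dby", "ybbby", "yd", "yyby", "yyyd"
Leaf count: 5

5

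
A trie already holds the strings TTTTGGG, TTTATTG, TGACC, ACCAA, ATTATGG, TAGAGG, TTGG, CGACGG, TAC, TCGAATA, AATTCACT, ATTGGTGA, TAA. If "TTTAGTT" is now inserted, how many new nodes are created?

Walking "TTTAGTT" from the root, the first 4 characters ("TTTA") follow existing edges; "G" is the first miss.
Each of the 3 remaining characters creates one node.

3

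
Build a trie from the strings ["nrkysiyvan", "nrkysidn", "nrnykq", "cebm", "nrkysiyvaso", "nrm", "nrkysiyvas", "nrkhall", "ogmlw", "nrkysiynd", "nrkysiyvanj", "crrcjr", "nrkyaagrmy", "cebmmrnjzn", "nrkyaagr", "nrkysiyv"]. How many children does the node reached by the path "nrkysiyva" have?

Walk "nrkysiyva" from the root, arriving at one node.
Distinct next characters after "nrkysiyva": n, s.
That node has 2 child edges.

2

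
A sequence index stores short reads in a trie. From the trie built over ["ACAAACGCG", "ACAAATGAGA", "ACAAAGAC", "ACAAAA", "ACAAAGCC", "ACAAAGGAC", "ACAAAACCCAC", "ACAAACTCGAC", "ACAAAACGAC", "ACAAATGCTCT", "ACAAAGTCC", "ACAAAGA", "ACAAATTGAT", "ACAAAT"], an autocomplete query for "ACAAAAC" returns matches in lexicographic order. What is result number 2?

ACAAAACGAC

Filter for "ACAAAAC…" and sort: "ACAAAACCCAC", "ACAAAACGAC"
Position 2: ACAAAACGAC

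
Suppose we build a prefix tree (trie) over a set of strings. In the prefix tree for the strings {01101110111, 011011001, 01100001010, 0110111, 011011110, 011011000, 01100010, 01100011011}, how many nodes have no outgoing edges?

7

A leaf is a node with no children — equivalently, the end of a word that is not a proper prefix of any other stored word.
Those words: "01100001010", "01100010", "01100011011", "011011000", "011011001", "01101110111", "011011110"
Leaf count: 7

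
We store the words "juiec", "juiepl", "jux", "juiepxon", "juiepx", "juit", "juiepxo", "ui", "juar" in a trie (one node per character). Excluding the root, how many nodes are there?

16

Count nodes per top-level branch (shared prefixes stored once):
  'j'-branch (juar, juiec, juiepl, juiepx, juiepxo, juiepxon, juit, jux): 14 nodes
  'u'-branch (ui): 2 nodes
Sum: 16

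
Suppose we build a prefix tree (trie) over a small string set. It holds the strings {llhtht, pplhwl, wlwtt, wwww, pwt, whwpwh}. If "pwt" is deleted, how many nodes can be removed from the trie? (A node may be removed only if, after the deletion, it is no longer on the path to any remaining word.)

2

A node on "pwt"'s path can go only if nothing else ends at it or branches off below it.
The suffix "wt" (2 nodes) is used only by "pwt"; the node for "p" still has the child "p", so pruning stops there.
Nodes removed: 2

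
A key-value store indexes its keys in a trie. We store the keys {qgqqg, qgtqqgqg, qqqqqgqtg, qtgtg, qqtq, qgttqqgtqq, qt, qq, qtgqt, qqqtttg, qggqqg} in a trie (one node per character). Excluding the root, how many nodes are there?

Trace insertions, counting only characters that open a new branch:
  "qgqqg" → 5 new (q, g, q, q, g)
  "qgtqqgqg" → prefix "qg" already present; 6 new (t, q, q, g, q, g)
  "qqqqqgqtg" → prefix "q" already present; 8 new (q, q, q, q, g, q, t, g)
  "qtgtg" → prefix "q" already present; 4 new (t, g, t, g)
  "qqtq" → prefix "qq" already present; 2 new (t, q)
  "qgttqqgtqq" → prefix "qgt" already present; 7 new (t, q, q, g, t, q, q)
  "qt" → prefix "qt" already present; 0 new (none)
  "qq" → prefix "qq" already present; 0 new (none)
  "qtgqt" → prefix "qtg" already present; 2 new (q, t)
  "qqqtttg" → prefix "qqq" already present; 4 new (t, t, t, g)
  "qggqqg" → prefix "qg" already present; 4 new (g, q, q, g)
Total nodes = 5 + 6 + 8 + 4 + 2 + 7 + 0 + 0 + 2 + 4 + 4 = 42

42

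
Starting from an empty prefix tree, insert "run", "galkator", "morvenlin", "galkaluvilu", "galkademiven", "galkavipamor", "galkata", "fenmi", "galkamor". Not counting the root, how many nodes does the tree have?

Count nodes per top-level branch (shared prefixes stored once):
  'f'-branch (fenmi): 5 nodes
  'g'-branch (galkademiven, galkaluvilu, galkamor, galkata, galkator, galkavipamor): 32 nodes
  'm'-branch (morvenlin): 9 nodes
  'r'-branch (run): 3 nodes
Sum: 49

49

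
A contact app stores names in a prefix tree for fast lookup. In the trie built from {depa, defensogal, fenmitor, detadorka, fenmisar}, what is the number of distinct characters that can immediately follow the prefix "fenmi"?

2

Walk "fenmi" from the root, arriving at one node.
Characters that immediately follow "fenmi" among the stored strings: {s, t}.
That node has 2 child edges.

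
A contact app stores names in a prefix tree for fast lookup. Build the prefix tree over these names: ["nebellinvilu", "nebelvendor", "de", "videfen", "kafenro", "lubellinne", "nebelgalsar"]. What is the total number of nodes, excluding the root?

For each word, the new-node count is its length minus the longest prefix already in the trie:
  "nebellinvilu" → 12 new (n, e, b, e, l, l, i, n, v, i, l, u)
  "nebelvendor" → prefix "nebel" already present; 6 new (v, e, n, d, o, r)
  "de" → 2 new (d, e)
  "videfen" → 7 new (v, i, d, e, f, e, n)
  "kafenro" → 7 new (k, a, f, e, n, r, o)
  "lubellinne" → 10 new (l, u, b, e, l, l, i, n, n, e)
  "nebelgalsar" → prefix "nebel" already present; 6 new (g, a, l, s, a, r)
Total nodes = 12 + 6 + 2 + 7 + 7 + 10 + 6 = 50

50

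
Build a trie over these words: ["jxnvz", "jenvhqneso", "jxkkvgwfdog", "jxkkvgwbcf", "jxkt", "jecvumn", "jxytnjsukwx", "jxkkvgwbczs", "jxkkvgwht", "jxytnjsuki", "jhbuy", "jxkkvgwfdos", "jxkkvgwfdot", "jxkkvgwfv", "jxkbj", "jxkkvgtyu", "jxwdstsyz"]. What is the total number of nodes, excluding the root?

Insert word by word; a character creates a node only if that edge doesn't already exist:
  "jxnvz" → 5 new (j, x, n, v, z)
  "jenvhqneso" → prefix "j" already present; 9 new (e, n, v, h, q, n, e, s, o)
  "jxkkvgwfdog" → prefix "jx" already present; 9 new (k, k, v, g, w, f, d, o, g)
  "jxkkvgwbcf" → prefix "jxkkvgw" already present; 3 new (b, c, f)
  "jxkt" → prefix "jxk" already present; 1 new (t)
  "jecvumn" → prefix "je" already present; 5 new (c, v, u, m, n)
  "jxytnjsukwx" → prefix "jx" already present; 9 new (y, t, n, j, s, u, k, w, x)
  "jxkkvgwbczs" → prefix "jxkkvgwbc" already present; 2 new (z, s)
  "jxkkvgwht" → prefix "jxkkvgw" already present; 2 new (h, t)
  "jxytnjsuki" → prefix "jxytnjsuk" already present; 1 new (i)
  "jhbuy" → prefix "j" already present; 4 new (h, b, u, y)
  "jxkkvgwfdos" → prefix "jxkkvgwfdo" already present; 1 new (s)
  "jxkkvgwfdot" → prefix "jxkkvgwfdo" already present; 1 new (t)
  "jxkkvgwfv" → prefix "jxkkvgwf" already present; 1 new (v)
  "jxkbj" → prefix "jxk" already present; 2 new (b, j)
  "jxkkvgtyu" → prefix "jxkkvg" already present; 3 new (t, y, u)
  "jxwdstsyz" → prefix "jx" already present; 7 new (w, d, s, t, s, y, z)
Total nodes = 5 + 9 + 9 + 3 + 1 + 5 + 9 + 2 + 2 + 1 + 4 + 1 + 1 + 1 + 2 + 3 + 7 = 65

65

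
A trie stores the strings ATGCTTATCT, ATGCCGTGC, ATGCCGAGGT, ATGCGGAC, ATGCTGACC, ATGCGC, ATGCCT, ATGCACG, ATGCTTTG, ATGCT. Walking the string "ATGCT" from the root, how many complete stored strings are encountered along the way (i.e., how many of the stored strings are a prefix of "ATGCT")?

Walk "ATGCT" from the root; an end-of-word marker is hit whenever a stored word is a prefix of "ATGCT".
Prefixes of the query that are stored words: "ATGCT"
Count: 1

1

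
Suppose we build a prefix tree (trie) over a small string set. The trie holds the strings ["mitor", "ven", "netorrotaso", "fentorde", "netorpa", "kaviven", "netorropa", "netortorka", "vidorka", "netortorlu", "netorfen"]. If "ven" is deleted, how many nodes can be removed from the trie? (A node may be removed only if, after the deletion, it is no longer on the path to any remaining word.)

A node on "ven"'s path can go only if nothing else ends at it or branches off below it.
The suffix "en" (2 nodes) is used only by "ven"; the node for "v" still has the child "i", so pruning stops there.
Nodes removed: 2

2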